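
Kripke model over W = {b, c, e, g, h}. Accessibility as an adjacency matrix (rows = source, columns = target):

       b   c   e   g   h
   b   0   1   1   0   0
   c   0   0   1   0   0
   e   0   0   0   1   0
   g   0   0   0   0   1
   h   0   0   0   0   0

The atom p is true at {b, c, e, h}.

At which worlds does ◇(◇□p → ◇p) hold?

{b, e, g}

b: successors {c, e}; ◇□p → ◇p there: c:T, e:F. ✓
c: successors {e}; ◇□p → ◇p there: e:F. ✗
e: successors {g}; ◇□p → ◇p there: g:T. ✓
g: successors {h}; ◇□p → ◇p there: h:T. ✓
h: no successors, so ◇(◇□p → ◇p) fails. ✗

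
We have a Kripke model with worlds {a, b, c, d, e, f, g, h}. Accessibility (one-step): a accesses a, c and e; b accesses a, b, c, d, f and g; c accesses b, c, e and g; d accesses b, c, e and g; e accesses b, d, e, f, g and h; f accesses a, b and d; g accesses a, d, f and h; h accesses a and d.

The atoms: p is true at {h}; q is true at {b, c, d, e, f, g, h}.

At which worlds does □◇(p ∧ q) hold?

∅

a: successors {a, c, e}; ◇(p ∧ q) there: a:F, c:F, e:T. ✗
b: successors {a, b, c, d, f, g}; ◇(p ∧ q) there: a:F, b:F, c:F, d:F, f:F, g:T. ✗
c: successors {b, c, e, g}; ◇(p ∧ q) there: b:F, c:F, e:T, g:T. ✗
d: successors {b, c, e, g}; ◇(p ∧ q) there: b:F, c:F, e:T, g:T. ✗
e: successors {b, d, e, f, g, h}; ◇(p ∧ q) there: b:F, d:F, e:T, f:F, g:T, h:F. ✗
f: successors {a, b, d}; ◇(p ∧ q) there: a:F, b:F, d:F. ✗
g: successors {a, d, f, h}; ◇(p ∧ q) there: a:F, d:F, f:F, h:F. ✗
h: successors {a, d}; ◇(p ∧ q) there: a:F, d:F. ✗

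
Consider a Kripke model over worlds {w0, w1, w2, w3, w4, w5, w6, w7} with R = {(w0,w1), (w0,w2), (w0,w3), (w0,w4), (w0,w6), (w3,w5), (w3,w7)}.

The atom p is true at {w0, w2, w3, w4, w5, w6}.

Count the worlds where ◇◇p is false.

w0: successors {w1, w2, w3, w4, w6}; ◇p there: w1:F, w2:F, w3:T, w4:F, w6:F. ✓
w1: no successors, so ◇◇p fails. ✗
w2: no successors, so ◇◇p fails. ✗
w3: successors {w5, w7}; ◇p there: w5:F, w7:F. ✗
w4: no successors, so ◇◇p fails. ✗
w5: no successors, so ◇◇p fails. ✗
w6: no successors, so ◇◇p fails. ✗
w7: no successors, so ◇◇p fails. ✗
Satisfying worlds: {w0}.
So ◇◇p fails at the other 7 worlds.

7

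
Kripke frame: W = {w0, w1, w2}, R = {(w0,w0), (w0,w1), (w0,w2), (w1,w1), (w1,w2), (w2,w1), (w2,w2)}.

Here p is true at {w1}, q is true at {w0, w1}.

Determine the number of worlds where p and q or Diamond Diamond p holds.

3

w0: p and q is F, Diamond Diamond p is T. ✓
w1: p and q is T, Diamond Diamond p is T. ✓
w2: p and q is F, Diamond Diamond p is T. ✓
Satisfying worlds: {w0, w1, w2}.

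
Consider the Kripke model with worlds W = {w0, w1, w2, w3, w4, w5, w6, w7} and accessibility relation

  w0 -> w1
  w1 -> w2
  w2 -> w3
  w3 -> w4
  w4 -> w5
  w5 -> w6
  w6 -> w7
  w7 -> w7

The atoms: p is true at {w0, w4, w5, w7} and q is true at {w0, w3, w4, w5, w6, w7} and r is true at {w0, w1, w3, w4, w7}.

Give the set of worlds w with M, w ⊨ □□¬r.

{w0, w3, w4}

w0: successors {w1}; □¬r there: w1:T. ✓
w1: successors {w2}; □¬r there: w2:F. ✗
w2: successors {w3}; □¬r there: w3:F. ✗
w3: successors {w4}; □¬r there: w4:T. ✓
w4: successors {w5}; □¬r there: w5:T. ✓
w5: successors {w6}; □¬r there: w6:F. ✗
w6: successors {w7}; □¬r there: w7:F. ✗
w7: successors {w7}; □¬r there: w7:F. ✗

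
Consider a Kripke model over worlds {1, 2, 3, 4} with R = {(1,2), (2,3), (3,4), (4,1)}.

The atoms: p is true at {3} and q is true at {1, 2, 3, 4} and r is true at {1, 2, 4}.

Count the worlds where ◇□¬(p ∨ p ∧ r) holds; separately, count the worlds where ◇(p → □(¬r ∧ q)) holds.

3 and 3

For ◇□¬(p ∨ p ∧ r):
1: successors {2}; □¬(p ∨ p ∧ r) there: 2:F. ✗
2: successors {3}; □¬(p ∨ p ∧ r) there: 3:T. ✓
3: successors {4}; □¬(p ∨ p ∧ r) there: 4:T. ✓
4: successors {1}; □¬(p ∨ p ∧ r) there: 1:T. ✓
— 3 worlds.
For ◇(p → □(¬r ∧ q)):
1: successors {2}; p → □(¬r ∧ q) there: 2:T. ✓
2: successors {3}; p → □(¬r ∧ q) there: 3:F. ✗
3: successors {4}; p → □(¬r ∧ q) there: 4:T. ✓
4: successors {1}; p → □(¬r ∧ q) there: 1:T. ✓
— 3 worlds.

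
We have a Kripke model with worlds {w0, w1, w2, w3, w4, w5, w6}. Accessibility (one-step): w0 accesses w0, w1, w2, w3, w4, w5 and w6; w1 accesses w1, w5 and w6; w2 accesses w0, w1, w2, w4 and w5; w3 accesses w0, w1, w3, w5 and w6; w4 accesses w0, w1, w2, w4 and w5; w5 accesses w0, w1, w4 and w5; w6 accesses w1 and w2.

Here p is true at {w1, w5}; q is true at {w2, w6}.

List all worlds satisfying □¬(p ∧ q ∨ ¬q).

∅

w0: successors {w0, w1, w2, w3, w4, w5, w6}; ¬(p ∧ q ∨ ¬q) there: w0:F, w1:F, w2:T, w3:F, w4:F, w5:F, w6:T. ✗
w1: successors {w1, w5, w6}; ¬(p ∧ q ∨ ¬q) there: w1:F, w5:F, w6:T. ✗
w2: successors {w0, w1, w2, w4, w5}; ¬(p ∧ q ∨ ¬q) there: w0:F, w1:F, w2:T, w4:F, w5:F. ✗
w3: successors {w0, w1, w3, w5, w6}; ¬(p ∧ q ∨ ¬q) there: w0:F, w1:F, w3:F, w5:F, w6:T. ✗
w4: successors {w0, w1, w2, w4, w5}; ¬(p ∧ q ∨ ¬q) there: w0:F, w1:F, w2:T, w4:F, w5:F. ✗
w5: successors {w0, w1, w4, w5}; ¬(p ∧ q ∨ ¬q) there: w0:F, w1:F, w4:F, w5:F. ✗
w6: successors {w1, w2}; ¬(p ∧ q ∨ ¬q) there: w1:F, w2:T. ✗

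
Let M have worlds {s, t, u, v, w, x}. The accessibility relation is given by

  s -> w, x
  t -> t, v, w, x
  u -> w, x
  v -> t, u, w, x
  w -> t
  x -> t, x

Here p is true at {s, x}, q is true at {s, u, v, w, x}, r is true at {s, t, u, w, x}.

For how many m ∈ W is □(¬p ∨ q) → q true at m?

s: □(¬p ∨ q) is T, q is T. ✓
t: □(¬p ∨ q) is T, q is F. ✗
u: □(¬p ∨ q) is T, q is T. ✓
v: □(¬p ∨ q) is T, q is T. ✓
w: □(¬p ∨ q) is T, q is T. ✓
x: □(¬p ∨ q) is T, q is T. ✓
Satisfying worlds: {s, u, v, w, x}.

5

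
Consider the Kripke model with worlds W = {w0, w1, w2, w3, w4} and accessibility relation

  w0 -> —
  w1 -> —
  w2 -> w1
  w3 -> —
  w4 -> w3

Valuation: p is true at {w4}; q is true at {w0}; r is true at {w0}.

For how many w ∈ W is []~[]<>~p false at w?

w0: no successors, so []~[]<>~p holds vacuously. ✓
w1: no successors, so []~[]<>~p holds vacuously. ✓
w2: successors {w1}; ~[]<>~p there: w1:F. ✗
w3: no successors, so []~[]<>~p holds vacuously. ✓
w4: successors {w3}; ~[]<>~p there: w3:F. ✗
Satisfying worlds: {w0, w1, w3}.
So []~[]<>~p fails at the other 2 worlds.

2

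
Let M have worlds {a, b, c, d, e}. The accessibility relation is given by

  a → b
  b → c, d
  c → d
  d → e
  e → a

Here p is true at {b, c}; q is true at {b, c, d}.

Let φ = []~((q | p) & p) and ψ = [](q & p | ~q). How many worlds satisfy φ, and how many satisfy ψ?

For []~((q | p) & p):
a: successors {b}; ~((q | p) & p) there: b:F. ✗
b: successors {c, d}; ~((q | p) & p) there: c:F, d:T. ✗
c: successors {d}; ~((q | p) & p) there: d:T. ✓
d: successors {e}; ~((q | p) & p) there: e:T. ✓
e: successors {a}; ~((q | p) & p) there: a:T. ✓
— 3 worlds.
For [](q & p | ~q):
a: successors {b}; q & p | ~q there: b:T. ✓
b: successors {c, d}; q & p | ~q there: c:T, d:F. ✗
c: successors {d}; q & p | ~q there: d:F. ✗
d: successors {e}; q & p | ~q there: e:T. ✓
e: successors {a}; q & p | ~q there: a:T. ✓
— 3 worlds.

3 and 3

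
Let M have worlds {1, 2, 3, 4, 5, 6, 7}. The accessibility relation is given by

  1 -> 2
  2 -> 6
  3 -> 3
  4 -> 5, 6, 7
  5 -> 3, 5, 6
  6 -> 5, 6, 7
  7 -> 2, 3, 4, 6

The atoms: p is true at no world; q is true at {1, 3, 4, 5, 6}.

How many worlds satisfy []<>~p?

7

1: successors {2}; <>~p there: 2:T. ✓
2: successors {6}; <>~p there: 6:T. ✓
3: successors {3}; <>~p there: 3:T. ✓
4: successors {5, 6, 7}; <>~p there: 5:T, 6:T, 7:T. ✓
5: successors {3, 5, 6}; <>~p there: 3:T, 5:T, 6:T. ✓
6: successors {5, 6, 7}; <>~p there: 5:T, 6:T, 7:T. ✓
7: successors {2, 3, 4, 6}; <>~p there: 2:T, 3:T, 4:T, 6:T. ✓
Satisfying worlds: {1, 2, 3, 4, 5, 6, 7}.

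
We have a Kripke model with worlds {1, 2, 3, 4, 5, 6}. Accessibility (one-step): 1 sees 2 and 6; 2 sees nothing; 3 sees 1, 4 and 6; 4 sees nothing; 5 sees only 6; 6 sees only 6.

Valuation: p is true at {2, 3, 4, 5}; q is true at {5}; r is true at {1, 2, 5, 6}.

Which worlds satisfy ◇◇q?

1: successors {2, 6}; ◇q there: 2:F, 6:F. ✗
2: no successors, so ◇◇q fails. ✗
3: successors {1, 4, 6}; ◇q there: 1:F, 4:F, 6:F. ✗
4: no successors, so ◇◇q fails. ✗
5: successors {6}; ◇q there: 6:F. ✗
6: successors {6}; ◇q there: 6:F. ✗

∅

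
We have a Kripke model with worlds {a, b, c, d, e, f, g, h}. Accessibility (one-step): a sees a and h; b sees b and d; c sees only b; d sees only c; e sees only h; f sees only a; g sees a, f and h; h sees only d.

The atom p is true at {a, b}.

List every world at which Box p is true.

{c, f}

a: successors {a, h}; p there: a:T, h:F. ✗
b: successors {b, d}; p there: b:T, d:F. ✗
c: successors {b}; p there: b:T. ✓
d: successors {c}; p there: c:F. ✗
e: successors {h}; p there: h:F. ✗
f: successors {a}; p there: a:T. ✓
g: successors {a, f, h}; p there: a:T, f:F, h:F. ✗
h: successors {d}; p there: d:F. ✗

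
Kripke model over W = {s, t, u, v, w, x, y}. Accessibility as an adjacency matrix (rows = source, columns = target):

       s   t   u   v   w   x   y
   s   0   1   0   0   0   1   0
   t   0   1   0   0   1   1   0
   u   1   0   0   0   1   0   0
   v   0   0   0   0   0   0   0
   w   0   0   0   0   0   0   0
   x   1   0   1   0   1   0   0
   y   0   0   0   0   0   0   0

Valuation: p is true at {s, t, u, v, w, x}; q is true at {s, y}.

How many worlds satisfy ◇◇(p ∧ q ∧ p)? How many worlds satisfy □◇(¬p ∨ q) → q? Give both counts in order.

3 and 5

For ◇◇(p ∧ q ∧ p):
s: successors {t, x}; ◇(p ∧ q ∧ p) there: t:F, x:T. ✓
t: successors {t, w, x}; ◇(p ∧ q ∧ p) there: t:F, w:F, x:T. ✓
u: successors {s, w}; ◇(p ∧ q ∧ p) there: s:F, w:F. ✗
v: no successors, so ◇◇(p ∧ q ∧ p) fails. ✗
w: no successors, so ◇◇(p ∧ q ∧ p) fails. ✗
x: successors {s, u, w}; ◇(p ∧ q ∧ p) there: s:F, u:T, w:F. ✓
y: no successors, so ◇◇(p ∧ q ∧ p) fails. ✗
— 3 worlds.
For □◇(¬p ∨ q) → q:
s: □◇(¬p ∨ q) is F, q is T. ✓
t: □◇(¬p ∨ q) is F, q is F. ✓
u: □◇(¬p ∨ q) is F, q is F. ✓
v: □◇(¬p ∨ q) is T, q is F. ✗
w: □◇(¬p ∨ q) is T, q is F. ✗
x: □◇(¬p ∨ q) is F, q is F. ✓
y: □◇(¬p ∨ q) is T, q is T. ✓
— 5 worlds.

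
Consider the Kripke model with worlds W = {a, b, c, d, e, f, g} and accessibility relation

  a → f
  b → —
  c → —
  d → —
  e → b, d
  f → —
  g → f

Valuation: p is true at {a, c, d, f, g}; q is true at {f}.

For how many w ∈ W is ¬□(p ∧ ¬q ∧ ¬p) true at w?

3

a: □(p ∧ ¬q ∧ ¬p) is F. ✓
b: □(p ∧ ¬q ∧ ¬p) is T. ✗
c: □(p ∧ ¬q ∧ ¬p) is T. ✗
d: □(p ∧ ¬q ∧ ¬p) is T. ✗
e: □(p ∧ ¬q ∧ ¬p) is F. ✓
f: □(p ∧ ¬q ∧ ¬p) is T. ✗
g: □(p ∧ ¬q ∧ ¬p) is F. ✓
Satisfying worlds: {a, e, g}.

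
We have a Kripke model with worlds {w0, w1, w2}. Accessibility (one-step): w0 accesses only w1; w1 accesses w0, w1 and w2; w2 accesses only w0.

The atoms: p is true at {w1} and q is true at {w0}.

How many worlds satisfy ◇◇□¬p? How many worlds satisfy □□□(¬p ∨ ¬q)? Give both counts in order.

For ◇◇□¬p:
w0: successors {w1}; ◇□¬p there: w1:T. ✓
w1: successors {w0, w1, w2}; ◇□¬p there: w0:F, w1:T, w2:F. ✓
w2: successors {w0}; ◇□¬p there: w0:F. ✗
— 2 worlds.
For □□□(¬p ∨ ¬q):
w0: successors {w1}; □□(¬p ∨ ¬q) there: w1:T. ✓
w1: successors {w0, w1, w2}; □□(¬p ∨ ¬q) there: w0:T, w1:T, w2:T. ✓
w2: successors {w0}; □□(¬p ∨ ¬q) there: w0:T. ✓
— 3 worlds.

2 and 3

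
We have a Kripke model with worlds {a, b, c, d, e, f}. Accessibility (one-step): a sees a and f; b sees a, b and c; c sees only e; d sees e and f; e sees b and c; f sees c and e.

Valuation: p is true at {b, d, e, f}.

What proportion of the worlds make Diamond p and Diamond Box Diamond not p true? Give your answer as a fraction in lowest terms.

2/3

a: Diamond p is T, Diamond Box Diamond not p is T. ✓
b: Diamond p is T, Diamond Box Diamond not p is T. ✓
c: Diamond p is T, Diamond Box Diamond not p is F. ✗
d: Diamond p is T, Diamond Box Diamond not p is F. ✗
e: Diamond p is T, Diamond Box Diamond not p is T. ✓
f: Diamond p is T, Diamond Box Diamond not p is T. ✓
That's 4 of 6 worlds, so 4/6 = 2/3.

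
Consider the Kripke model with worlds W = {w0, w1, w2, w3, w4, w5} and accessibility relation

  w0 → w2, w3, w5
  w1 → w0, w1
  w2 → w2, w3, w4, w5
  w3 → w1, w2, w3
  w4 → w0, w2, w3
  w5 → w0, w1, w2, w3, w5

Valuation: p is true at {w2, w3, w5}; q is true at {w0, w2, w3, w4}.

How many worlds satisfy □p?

w0: successors {w2, w3, w5}; p there: w2:T, w3:T, w5:T. ✓
w1: successors {w0, w1}; p there: w0:F, w1:F. ✗
w2: successors {w2, w3, w4, w5}; p there: w2:T, w3:T, w4:F, w5:T. ✗
w3: successors {w1, w2, w3}; p there: w1:F, w2:T, w3:T. ✗
w4: successors {w0, w2, w3}; p there: w0:F, w2:T, w3:T. ✗
w5: successors {w0, w1, w2, w3, w5}; p there: w0:F, w1:F, w2:T, w3:T, w5:T. ✗
Satisfying worlds: {w0}.

1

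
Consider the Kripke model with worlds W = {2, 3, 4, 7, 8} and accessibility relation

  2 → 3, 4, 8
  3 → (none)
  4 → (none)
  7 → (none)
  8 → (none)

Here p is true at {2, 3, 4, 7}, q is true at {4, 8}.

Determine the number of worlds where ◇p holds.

2: successors {3, 4, 8}; p there: 3:T, 4:T, 8:F. ✓
3: no successors, so ◇p fails. ✗
4: no successors, so ◇p fails. ✗
7: no successors, so ◇p fails. ✗
8: no successors, so ◇p fails. ✗
Satisfying worlds: {2}.

1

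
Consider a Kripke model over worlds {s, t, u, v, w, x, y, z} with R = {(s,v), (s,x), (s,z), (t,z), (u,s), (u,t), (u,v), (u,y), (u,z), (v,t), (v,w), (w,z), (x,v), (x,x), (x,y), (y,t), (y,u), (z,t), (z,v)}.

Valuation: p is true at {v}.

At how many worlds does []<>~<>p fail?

4

s: successors {v, x, z}; <>~<>p there: v:T, x:T, z:T. ✓
t: successors {z}; <>~<>p there: z:T. ✓
u: successors {s, t, v, y, z}; <>~<>p there: s:T, t:F, v:T, y:T, z:T. ✗
v: successors {t, w}; <>~<>p there: t:F, w:F. ✗
w: successors {z}; <>~<>p there: z:T. ✓
x: successors {v, x, y}; <>~<>p there: v:T, x:T, y:T. ✓
y: successors {t, u}; <>~<>p there: t:F, u:T. ✗
z: successors {t, v}; <>~<>p there: t:F, v:T. ✗
Satisfying worlds: {s, t, w, x}.
So []<>~<>p fails at the other 4 worlds.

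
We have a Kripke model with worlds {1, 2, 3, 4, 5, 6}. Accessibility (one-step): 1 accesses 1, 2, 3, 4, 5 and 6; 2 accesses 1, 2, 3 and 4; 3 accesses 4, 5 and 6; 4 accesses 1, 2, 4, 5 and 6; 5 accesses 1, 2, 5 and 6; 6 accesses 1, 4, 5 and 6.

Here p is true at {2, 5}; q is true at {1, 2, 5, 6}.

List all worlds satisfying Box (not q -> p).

{5}

1: successors {1, 2, 3, 4, 5, 6}; not q -> p there: 1:T, 2:T, 3:F, 4:F, 5:T, 6:T. ✗
2: successors {1, 2, 3, 4}; not q -> p there: 1:T, 2:T, 3:F, 4:F. ✗
3: successors {4, 5, 6}; not q -> p there: 4:F, 5:T, 6:T. ✗
4: successors {1, 2, 4, 5, 6}; not q -> p there: 1:T, 2:T, 4:F, 5:T, 6:T. ✗
5: successors {1, 2, 5, 6}; not q -> p there: 1:T, 2:T, 5:T, 6:T. ✓
6: successors {1, 4, 5, 6}; not q -> p there: 1:T, 4:F, 5:T, 6:T. ✗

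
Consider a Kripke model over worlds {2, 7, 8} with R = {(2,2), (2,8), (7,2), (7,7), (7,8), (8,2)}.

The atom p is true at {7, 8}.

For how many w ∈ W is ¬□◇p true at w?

2

2: □◇p is F. ✓
7: □◇p is F. ✓
8: □◇p is T. ✗
Satisfying worlds: {2, 7}.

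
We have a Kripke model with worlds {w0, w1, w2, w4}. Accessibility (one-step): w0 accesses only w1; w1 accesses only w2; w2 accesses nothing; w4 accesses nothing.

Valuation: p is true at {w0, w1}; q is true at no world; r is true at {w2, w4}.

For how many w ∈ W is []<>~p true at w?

3

w0: successors {w1}; <>~p there: w1:T. ✓
w1: successors {w2}; <>~p there: w2:F. ✗
w2: no successors, so []<>~p holds vacuously. ✓
w4: no successors, so []<>~p holds vacuously. ✓
Satisfying worlds: {w0, w2, w4}.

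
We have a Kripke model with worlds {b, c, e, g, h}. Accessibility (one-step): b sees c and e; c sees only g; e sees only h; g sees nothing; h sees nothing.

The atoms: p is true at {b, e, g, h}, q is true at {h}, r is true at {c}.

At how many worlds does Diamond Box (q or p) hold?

3

b: successors {c, e}; Box (q or p) there: c:T, e:T. ✓
c: successors {g}; Box (q or p) there: g:T. ✓
e: successors {h}; Box (q or p) there: h:T. ✓
g: no successors, so Diamond Box (q or p) fails. ✗
h: no successors, so Diamond Box (q or p) fails. ✗
Satisfying worlds: {b, c, e}.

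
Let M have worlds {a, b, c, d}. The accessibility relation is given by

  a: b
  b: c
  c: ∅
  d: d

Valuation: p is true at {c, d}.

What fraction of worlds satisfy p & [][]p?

a: p is F, [][]p is T. ✗
b: p is F, [][]p is T. ✗
c: p is T, [][]p is T. ✓
d: p is T, [][]p is T. ✓
That's 2 of 4 worlds, so 2/4 = 1/2.

1/2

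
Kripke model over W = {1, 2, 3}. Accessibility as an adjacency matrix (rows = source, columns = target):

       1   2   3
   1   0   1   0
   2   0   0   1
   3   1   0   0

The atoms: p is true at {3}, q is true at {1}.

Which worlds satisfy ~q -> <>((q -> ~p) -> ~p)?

{1, 3}

1: ~q is F, <>((q -> ~p) -> ~p) is T. ✓
2: ~q is T, <>((q -> ~p) -> ~p) is F. ✗
3: ~q is T, <>((q -> ~p) -> ~p) is T. ✓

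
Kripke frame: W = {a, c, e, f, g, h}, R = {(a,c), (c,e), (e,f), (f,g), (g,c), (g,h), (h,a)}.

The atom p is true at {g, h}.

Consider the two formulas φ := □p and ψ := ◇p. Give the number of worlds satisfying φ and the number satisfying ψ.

For □p:
a: successors {c}; p there: c:F. ✗
c: successors {e}; p there: e:F. ✗
e: successors {f}; p there: f:F. ✗
f: successors {g}; p there: g:T. ✓
g: successors {c, h}; p there: c:F, h:T. ✗
h: successors {a}; p there: a:F. ✗
— 1 world.
For ◇p:
a: successors {c}; p there: c:F. ✗
c: successors {e}; p there: e:F. ✗
e: successors {f}; p there: f:F. ✗
f: successors {g}; p there: g:T. ✓
g: successors {c, h}; p there: c:F, h:T. ✓
h: successors {a}; p there: a:F. ✗
— 2 worlds.

1 and 2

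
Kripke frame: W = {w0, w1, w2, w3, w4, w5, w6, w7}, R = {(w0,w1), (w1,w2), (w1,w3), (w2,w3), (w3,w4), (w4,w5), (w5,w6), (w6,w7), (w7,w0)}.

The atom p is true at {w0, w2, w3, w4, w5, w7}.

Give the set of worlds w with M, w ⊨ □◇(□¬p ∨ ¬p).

{w3, w4, w6, w7}

w0: successors {w1}; ◇(□¬p ∨ ¬p) there: w1:F. ✗
w1: successors {w2, w3}; ◇(□¬p ∨ ¬p) there: w2:F, w3:F. ✗
w2: successors {w3}; ◇(□¬p ∨ ¬p) there: w3:F. ✗
w3: successors {w4}; ◇(□¬p ∨ ¬p) there: w4:T. ✓
w4: successors {w5}; ◇(□¬p ∨ ¬p) there: w5:T. ✓
w5: successors {w6}; ◇(□¬p ∨ ¬p) there: w6:F. ✗
w6: successors {w7}; ◇(□¬p ∨ ¬p) there: w7:T. ✓
w7: successors {w0}; ◇(□¬p ∨ ¬p) there: w0:T. ✓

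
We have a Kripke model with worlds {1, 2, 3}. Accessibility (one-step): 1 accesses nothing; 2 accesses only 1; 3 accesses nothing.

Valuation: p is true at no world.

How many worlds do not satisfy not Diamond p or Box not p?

1: not Diamond p is T, Box not p is T. ✓
2: not Diamond p is T, Box not p is T. ✓
3: not Diamond p is T, Box not p is T. ✓
Satisfying worlds: {1, 2, 3}.
So not Diamond p or Box not p fails at the other 0 worlds.

0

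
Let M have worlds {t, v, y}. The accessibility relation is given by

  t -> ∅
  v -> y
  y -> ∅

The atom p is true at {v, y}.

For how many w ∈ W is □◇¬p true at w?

2

t: no successors, so □◇¬p holds vacuously. ✓
v: successors {y}; ◇¬p there: y:F. ✗
y: no successors, so □◇¬p holds vacuously. ✓
Satisfying worlds: {t, y}.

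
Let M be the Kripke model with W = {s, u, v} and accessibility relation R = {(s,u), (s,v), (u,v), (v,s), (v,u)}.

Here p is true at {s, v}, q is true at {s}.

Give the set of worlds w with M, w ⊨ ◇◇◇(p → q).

s: successors {u, v}; ◇◇(p → q) there: u:T, v:T. ✓
u: successors {v}; ◇◇(p → q) there: v:T. ✓
v: successors {s, u}; ◇◇(p → q) there: s:T, u:T. ✓

{s, u, v}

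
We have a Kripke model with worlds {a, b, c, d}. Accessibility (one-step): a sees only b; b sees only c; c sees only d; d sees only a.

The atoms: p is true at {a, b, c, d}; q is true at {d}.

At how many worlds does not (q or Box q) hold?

2

a: q or Box q is F. ✓
b: q or Box q is F. ✓
c: q or Box q is T. ✗
d: q or Box q is T. ✗
Satisfying worlds: {a, b}.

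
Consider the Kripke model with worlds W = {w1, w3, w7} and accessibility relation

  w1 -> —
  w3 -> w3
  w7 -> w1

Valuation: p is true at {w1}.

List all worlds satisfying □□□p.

{w1, w7}

w1: no successors, so □□□p holds vacuously. ✓
w3: successors {w3}; □□p there: w3:F. ✗
w7: successors {w1}; □□p there: w1:T. ✓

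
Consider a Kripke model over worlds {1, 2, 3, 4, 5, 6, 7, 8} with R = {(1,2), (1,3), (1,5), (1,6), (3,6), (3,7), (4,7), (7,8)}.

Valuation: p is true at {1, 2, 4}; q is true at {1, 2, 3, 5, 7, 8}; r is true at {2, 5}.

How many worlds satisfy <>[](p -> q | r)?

4

1: successors {2, 3, 5, 6}; [](p -> q | r) there: 2:T, 3:T, 5:T, 6:T. ✓
2: no successors, so <>[](p -> q | r) fails. ✗
3: successors {6, 7}; [](p -> q | r) there: 6:T, 7:T. ✓
4: successors {7}; [](p -> q | r) there: 7:T. ✓
5: no successors, so <>[](p -> q | r) fails. ✗
6: no successors, so <>[](p -> q | r) fails. ✗
7: successors {8}; [](p -> q | r) there: 8:T. ✓
8: no successors, so <>[](p -> q | r) fails. ✗
Satisfying worlds: {1, 3, 4, 7}.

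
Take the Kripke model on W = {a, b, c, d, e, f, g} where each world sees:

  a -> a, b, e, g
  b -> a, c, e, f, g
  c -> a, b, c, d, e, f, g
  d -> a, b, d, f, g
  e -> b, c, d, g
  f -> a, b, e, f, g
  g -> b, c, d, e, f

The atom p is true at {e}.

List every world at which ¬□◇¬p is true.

∅

a: □◇¬p is T. ✗
b: □◇¬p is T. ✗
c: □◇¬p is T. ✗
d: □◇¬p is T. ✗
e: □◇¬p is T. ✗
f: □◇¬p is T. ✗
g: □◇¬p is T. ✗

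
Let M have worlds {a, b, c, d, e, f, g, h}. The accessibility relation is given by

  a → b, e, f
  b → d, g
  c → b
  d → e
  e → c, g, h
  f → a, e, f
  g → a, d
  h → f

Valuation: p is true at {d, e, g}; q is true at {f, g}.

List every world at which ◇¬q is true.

{a, b, c, d, e, f, g}

a: successors {b, e, f}; ¬q there: b:T, e:T, f:F. ✓
b: successors {d, g}; ¬q there: d:T, g:F. ✓
c: successors {b}; ¬q there: b:T. ✓
d: successors {e}; ¬q there: e:T. ✓
e: successors {c, g, h}; ¬q there: c:T, g:F, h:T. ✓
f: successors {a, e, f}; ¬q there: a:T, e:T, f:F. ✓
g: successors {a, d}; ¬q there: a:T, d:T. ✓
h: successors {f}; ¬q there: f:F. ✗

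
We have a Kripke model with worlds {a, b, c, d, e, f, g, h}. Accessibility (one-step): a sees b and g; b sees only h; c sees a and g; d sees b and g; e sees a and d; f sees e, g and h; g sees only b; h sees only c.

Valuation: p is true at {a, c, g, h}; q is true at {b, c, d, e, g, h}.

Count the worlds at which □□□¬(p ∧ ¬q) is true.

a: successors {b, g}; □□¬(p ∧ ¬q) there: b:T, g:T. ✓
b: successors {h}; □□¬(p ∧ ¬q) there: h:F. ✗
c: successors {a, g}; □□¬(p ∧ ¬q) there: a:T, g:T. ✓
d: successors {b, g}; □□¬(p ∧ ¬q) there: b:T, g:T. ✓
e: successors {a, d}; □□¬(p ∧ ¬q) there: a:T, d:T. ✓
f: successors {e, g, h}; □□¬(p ∧ ¬q) there: e:T, g:T, h:F. ✗
g: successors {b}; □□¬(p ∧ ¬q) there: b:T. ✓
h: successors {c}; □□¬(p ∧ ¬q) there: c:T. ✓
Satisfying worlds: {a, c, d, e, g, h}.

6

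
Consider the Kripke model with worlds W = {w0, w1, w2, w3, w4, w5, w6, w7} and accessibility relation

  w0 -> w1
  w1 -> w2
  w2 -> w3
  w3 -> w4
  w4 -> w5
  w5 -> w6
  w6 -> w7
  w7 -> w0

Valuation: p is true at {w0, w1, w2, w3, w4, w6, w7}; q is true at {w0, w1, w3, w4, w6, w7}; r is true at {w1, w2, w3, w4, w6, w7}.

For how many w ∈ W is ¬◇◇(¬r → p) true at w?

w0: ◇◇(¬r → p) is T. ✗
w1: ◇◇(¬r → p) is T. ✗
w2: ◇◇(¬r → p) is T. ✗
w3: ◇◇(¬r → p) is F. ✓
w4: ◇◇(¬r → p) is T. ✗
w5: ◇◇(¬r → p) is T. ✗
w6: ◇◇(¬r → p) is T. ✗
w7: ◇◇(¬r → p) is T. ✗
Satisfying worlds: {w3}.

1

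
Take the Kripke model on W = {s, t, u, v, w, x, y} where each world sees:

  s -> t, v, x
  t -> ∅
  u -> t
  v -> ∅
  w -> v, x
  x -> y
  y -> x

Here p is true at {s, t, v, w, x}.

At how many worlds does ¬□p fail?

6

s: □p is T. ✗
t: □p is T. ✗
u: □p is T. ✗
v: □p is T. ✗
w: □p is T. ✗
x: □p is F. ✓
y: □p is T. ✗
Satisfying worlds: {x}.
So ¬□p fails at the other 6 worlds.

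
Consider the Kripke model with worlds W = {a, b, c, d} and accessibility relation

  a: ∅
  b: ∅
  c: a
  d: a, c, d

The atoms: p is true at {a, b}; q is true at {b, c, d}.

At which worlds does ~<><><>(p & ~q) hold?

a: <><><>(p & ~q) is F. ✓
b: <><><>(p & ~q) is F. ✓
c: <><><>(p & ~q) is F. ✓
d: <><><>(p & ~q) is T. ✗

{a, b, c}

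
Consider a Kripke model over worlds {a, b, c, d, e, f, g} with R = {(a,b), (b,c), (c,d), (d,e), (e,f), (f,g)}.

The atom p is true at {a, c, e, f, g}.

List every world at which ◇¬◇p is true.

a: successors {b}; ¬◇p there: b:F. ✗
b: successors {c}; ¬◇p there: c:T. ✓
c: successors {d}; ¬◇p there: d:F. ✗
d: successors {e}; ¬◇p there: e:F. ✗
e: successors {f}; ¬◇p there: f:F. ✗
f: successors {g}; ¬◇p there: g:T. ✓
g: no successors, so ◇¬◇p fails. ✗

{b, f}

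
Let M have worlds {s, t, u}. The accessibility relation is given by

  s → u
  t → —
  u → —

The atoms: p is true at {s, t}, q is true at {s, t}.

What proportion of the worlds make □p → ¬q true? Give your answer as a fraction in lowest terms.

2/3

s: □p is F, ¬q is F. ✓
t: □p is T, ¬q is F. ✗
u: □p is T, ¬q is T. ✓
That's 2 of 3 worlds, so 2/3.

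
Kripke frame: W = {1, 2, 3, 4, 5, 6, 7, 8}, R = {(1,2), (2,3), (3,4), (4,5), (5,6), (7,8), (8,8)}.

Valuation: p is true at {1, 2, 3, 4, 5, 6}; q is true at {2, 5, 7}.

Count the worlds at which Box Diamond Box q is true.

3

1: successors {2}; Diamond Box q there: 2:F. ✗
2: successors {3}; Diamond Box q there: 3:T. ✓
3: successors {4}; Diamond Box q there: 4:F. ✗
4: successors {5}; Diamond Box q there: 5:T. ✓
5: successors {6}; Diamond Box q there: 6:F. ✗
6: no successors, so Box Diamond Box q holds vacuously. ✓
7: successors {8}; Diamond Box q there: 8:F. ✗
8: successors {8}; Diamond Box q there: 8:F. ✗
Satisfying worlds: {2, 4, 6}.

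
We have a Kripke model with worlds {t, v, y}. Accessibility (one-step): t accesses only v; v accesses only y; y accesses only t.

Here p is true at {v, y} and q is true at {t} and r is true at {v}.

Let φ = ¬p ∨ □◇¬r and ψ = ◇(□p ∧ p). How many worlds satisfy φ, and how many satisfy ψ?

For ¬p ∨ □◇¬r:
t: ¬p is T, □◇¬r is T. ✓
v: ¬p is F, □◇¬r is T. ✓
y: ¬p is F, □◇¬r is F. ✗
— 2 worlds.
For ◇(□p ∧ p):
t: successors {v}; □p ∧ p there: v:T. ✓
v: successors {y}; □p ∧ p there: y:F. ✗
y: successors {t}; □p ∧ p there: t:F. ✗
— 1 world.

2 and 1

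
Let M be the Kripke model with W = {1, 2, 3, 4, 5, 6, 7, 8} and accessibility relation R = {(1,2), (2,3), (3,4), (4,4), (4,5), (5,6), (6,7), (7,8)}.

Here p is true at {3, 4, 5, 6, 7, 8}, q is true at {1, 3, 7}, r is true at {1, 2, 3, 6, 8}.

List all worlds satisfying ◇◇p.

{1, 2, 3, 4, 5, 6}

1: successors {2}; ◇p there: 2:T. ✓
2: successors {3}; ◇p there: 3:T. ✓
3: successors {4}; ◇p there: 4:T. ✓
4: successors {4, 5}; ◇p there: 4:T, 5:T. ✓
5: successors {6}; ◇p there: 6:T. ✓
6: successors {7}; ◇p there: 7:T. ✓
7: successors {8}; ◇p there: 8:F. ✗
8: no successors, so ◇◇p fails. ✗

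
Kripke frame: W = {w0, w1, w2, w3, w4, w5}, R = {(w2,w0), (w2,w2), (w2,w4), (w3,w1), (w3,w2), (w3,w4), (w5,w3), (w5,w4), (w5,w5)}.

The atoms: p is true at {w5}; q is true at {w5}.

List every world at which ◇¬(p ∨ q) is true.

{w2, w3, w5}

w0: no successors, so ◇¬(p ∨ q) fails. ✗
w1: no successors, so ◇¬(p ∨ q) fails. ✗
w2: successors {w0, w2, w4}; ¬(p ∨ q) there: w0:T, w2:T, w4:T. ✓
w3: successors {w1, w2, w4}; ¬(p ∨ q) there: w1:T, w2:T, w4:T. ✓
w4: no successors, so ◇¬(p ∨ q) fails. ✗
w5: successors {w3, w4, w5}; ¬(p ∨ q) there: w3:T, w4:T, w5:F. ✓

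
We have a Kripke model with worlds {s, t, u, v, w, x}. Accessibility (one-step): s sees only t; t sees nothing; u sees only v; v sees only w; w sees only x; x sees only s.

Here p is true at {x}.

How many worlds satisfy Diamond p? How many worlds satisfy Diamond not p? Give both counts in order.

For Diamond p:
s: successors {t}; p there: t:F. ✗
t: no successors, so Diamond p fails. ✗
u: successors {v}; p there: v:F. ✗
v: successors {w}; p there: w:F. ✗
w: successors {x}; p there: x:T. ✓
x: successors {s}; p there: s:F. ✗
— 1 world.
For Diamond not p:
s: successors {t}; not p there: t:T. ✓
t: no successors, so Diamond not p fails. ✗
u: successors {v}; not p there: v:T. ✓
v: successors {w}; not p there: w:T. ✓
w: successors {x}; not p there: x:F. ✗
x: successors {s}; not p there: s:T. ✓
— 4 worlds.

1 and 4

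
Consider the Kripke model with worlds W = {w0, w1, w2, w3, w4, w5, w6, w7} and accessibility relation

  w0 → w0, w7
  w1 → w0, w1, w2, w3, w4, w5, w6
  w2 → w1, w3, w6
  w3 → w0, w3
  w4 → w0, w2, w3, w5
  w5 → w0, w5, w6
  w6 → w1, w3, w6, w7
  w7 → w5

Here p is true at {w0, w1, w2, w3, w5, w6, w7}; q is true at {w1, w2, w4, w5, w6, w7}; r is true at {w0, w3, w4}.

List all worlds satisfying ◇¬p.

{w1}

w0: successors {w0, w7}; ¬p there: w0:F, w7:F. ✗
w1: successors {w0, w1, w2, w3, w4, w5, w6}; ¬p there: w0:F, w1:F, w2:F, w3:F, w4:T, w5:F, w6:F. ✓
w2: successors {w1, w3, w6}; ¬p there: w1:F, w3:F, w6:F. ✗
w3: successors {w0, w3}; ¬p there: w0:F, w3:F. ✗
w4: successors {w0, w2, w3, w5}; ¬p there: w0:F, w2:F, w3:F, w5:F. ✗
w5: successors {w0, w5, w6}; ¬p there: w0:F, w5:F, w6:F. ✗
w6: successors {w1, w3, w6, w7}; ¬p there: w1:F, w3:F, w6:F, w7:F. ✗
w7: successors {w5}; ¬p there: w5:F. ✗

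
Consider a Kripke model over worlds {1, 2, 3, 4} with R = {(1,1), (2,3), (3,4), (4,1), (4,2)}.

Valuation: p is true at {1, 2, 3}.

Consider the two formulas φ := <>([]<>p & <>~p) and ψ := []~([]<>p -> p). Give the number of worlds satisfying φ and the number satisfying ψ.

1 and 1

For <>([]<>p & <>~p):
1: successors {1}; []<>p & <>~p there: 1:F. ✗
2: successors {3}; []<>p & <>~p there: 3:T. ✓
3: successors {4}; []<>p & <>~p there: 4:F. ✗
4: successors {1, 2}; []<>p & <>~p there: 1:F, 2:F. ✗
— 1 world.
For []~([]<>p -> p):
1: successors {1}; ~([]<>p -> p) there: 1:F. ✗
2: successors {3}; ~([]<>p -> p) there: 3:F. ✗
3: successors {4}; ~([]<>p -> p) there: 4:T. ✓
4: successors {1, 2}; ~([]<>p -> p) there: 1:F, 2:F. ✗
— 1 world.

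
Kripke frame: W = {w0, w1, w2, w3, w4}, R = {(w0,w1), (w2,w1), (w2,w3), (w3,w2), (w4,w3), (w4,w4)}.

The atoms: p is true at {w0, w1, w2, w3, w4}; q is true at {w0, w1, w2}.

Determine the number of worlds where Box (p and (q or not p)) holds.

w0: successors {w1}; p and (q or not p) there: w1:T. ✓
w1: no successors, so Box (p and (q or not p)) holds vacuously. ✓
w2: successors {w1, w3}; p and (q or not p) there: w1:T, w3:F. ✗
w3: successors {w2}; p and (q or not p) there: w2:T. ✓
w4: successors {w3, w4}; p and (q or not p) there: w3:F, w4:F. ✗
Satisfying worlds: {w0, w1, w3}.

3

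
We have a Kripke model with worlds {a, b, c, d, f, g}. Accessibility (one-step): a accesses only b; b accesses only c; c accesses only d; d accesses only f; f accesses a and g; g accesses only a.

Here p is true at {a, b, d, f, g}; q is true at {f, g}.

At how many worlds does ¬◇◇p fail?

5

a: ◇◇p is F. ✓
b: ◇◇p is T. ✗
c: ◇◇p is T. ✗
d: ◇◇p is T. ✗
f: ◇◇p is T. ✗
g: ◇◇p is T. ✗
Satisfying worlds: {a}.
So ¬◇◇p fails at the other 5 worlds.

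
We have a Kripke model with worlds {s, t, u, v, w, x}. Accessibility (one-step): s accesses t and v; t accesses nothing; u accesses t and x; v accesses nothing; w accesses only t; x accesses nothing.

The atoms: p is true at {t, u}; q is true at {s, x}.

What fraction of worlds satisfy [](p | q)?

s: successors {t, v}; p | q there: t:T, v:F. ✗
t: no successors, so [](p | q) holds vacuously. ✓
u: successors {t, x}; p | q there: t:T, x:T. ✓
v: no successors, so [](p | q) holds vacuously. ✓
w: successors {t}; p | q there: t:T. ✓
x: no successors, so [](p | q) holds vacuously. ✓
That's 5 of 6 worlds, so 5/6.

5/6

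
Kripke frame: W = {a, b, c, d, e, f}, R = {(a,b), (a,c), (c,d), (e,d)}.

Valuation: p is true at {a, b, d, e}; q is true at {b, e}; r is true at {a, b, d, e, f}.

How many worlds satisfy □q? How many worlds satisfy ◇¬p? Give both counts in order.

3 and 1

For □q:
a: successors {b, c}; q there: b:T, c:F. ✗
b: no successors, so □q holds vacuously. ✓
c: successors {d}; q there: d:F. ✗
d: no successors, so □q holds vacuously. ✓
e: successors {d}; q there: d:F. ✗
f: no successors, so □q holds vacuously. ✓
— 3 worlds.
For ◇¬p:
a: successors {b, c}; ¬p there: b:F, c:T. ✓
b: no successors, so ◇¬p fails. ✗
c: successors {d}; ¬p there: d:F. ✗
d: no successors, so ◇¬p fails. ✗
e: successors {d}; ¬p there: d:F. ✗
f: no successors, so ◇¬p fails. ✗
— 1 world.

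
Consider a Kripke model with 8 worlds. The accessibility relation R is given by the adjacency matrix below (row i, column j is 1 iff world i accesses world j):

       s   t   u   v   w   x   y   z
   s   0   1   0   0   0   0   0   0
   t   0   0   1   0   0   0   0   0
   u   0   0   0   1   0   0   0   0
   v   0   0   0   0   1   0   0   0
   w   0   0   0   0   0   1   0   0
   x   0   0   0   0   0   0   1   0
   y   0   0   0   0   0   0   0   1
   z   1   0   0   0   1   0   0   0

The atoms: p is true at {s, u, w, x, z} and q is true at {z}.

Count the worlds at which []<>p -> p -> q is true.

s: []<>p is T, p -> q is F. ✗
t: []<>p is F, p -> q is T. ✓
u: []<>p is T, p -> q is F. ✗
v: []<>p is T, p -> q is T. ✓
w: []<>p is F, p -> q is F. ✓
x: []<>p is T, p -> q is F. ✗
y: []<>p is T, p -> q is T. ✓
z: []<>p is F, p -> q is T. ✓
Satisfying worlds: {t, v, w, y, z}.

5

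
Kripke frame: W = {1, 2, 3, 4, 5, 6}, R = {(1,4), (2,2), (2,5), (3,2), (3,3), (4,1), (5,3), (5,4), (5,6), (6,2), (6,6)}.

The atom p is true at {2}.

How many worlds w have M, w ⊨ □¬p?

3

1: successors {4}; ¬p there: 4:T. ✓
2: successors {2, 5}; ¬p there: 2:F, 5:T. ✗
3: successors {2, 3}; ¬p there: 2:F, 3:T. ✗
4: successors {1}; ¬p there: 1:T. ✓
5: successors {3, 4, 6}; ¬p there: 3:T, 4:T, 6:T. ✓
6: successors {2, 6}; ¬p there: 2:F, 6:T. ✗
Satisfying worlds: {1, 4, 5}.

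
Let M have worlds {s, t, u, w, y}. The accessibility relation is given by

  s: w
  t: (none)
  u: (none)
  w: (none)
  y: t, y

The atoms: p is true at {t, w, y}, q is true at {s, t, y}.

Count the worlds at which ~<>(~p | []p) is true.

s: <>(~p | []p) is T. ✗
t: <>(~p | []p) is F. ✓
u: <>(~p | []p) is F. ✓
w: <>(~p | []p) is F. ✓
y: <>(~p | []p) is T. ✗
Satisfying worlds: {t, u, w}.

3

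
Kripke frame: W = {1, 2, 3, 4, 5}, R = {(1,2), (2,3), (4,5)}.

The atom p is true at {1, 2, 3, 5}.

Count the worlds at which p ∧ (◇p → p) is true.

4

1: p is T, ◇p → p is T. ✓
2: p is T, ◇p → p is T. ✓
3: p is T, ◇p → p is T. ✓
4: p is F, ◇p → p is F. ✗
5: p is T, ◇p → p is T. ✓
Satisfying worlds: {1, 2, 3, 5}.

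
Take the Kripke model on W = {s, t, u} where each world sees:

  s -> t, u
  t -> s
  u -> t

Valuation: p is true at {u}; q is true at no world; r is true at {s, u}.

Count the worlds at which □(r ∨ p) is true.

s: successors {t, u}; r ∨ p there: t:F, u:T. ✗
t: successors {s}; r ∨ p there: s:T. ✓
u: successors {t}; r ∨ p there: t:F. ✗
Satisfying worlds: {t}.

1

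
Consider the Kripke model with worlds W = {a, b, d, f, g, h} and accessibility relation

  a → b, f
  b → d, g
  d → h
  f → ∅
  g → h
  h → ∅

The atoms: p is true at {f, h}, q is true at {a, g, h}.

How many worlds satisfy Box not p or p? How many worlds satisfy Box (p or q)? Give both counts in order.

For Box not p or p:
a: Box not p is F, p is F. ✗
b: Box not p is T, p is F. ✓
d: Box not p is F, p is F. ✗
f: Box not p is T, p is T. ✓
g: Box not p is F, p is F. ✗
h: Box not p is T, p is T. ✓
— 3 worlds.
For Box (p or q):
a: successors {b, f}; p or q there: b:F, f:T. ✗
b: successors {d, g}; p or q there: d:F, g:T. ✗
d: successors {h}; p or q there: h:T. ✓
f: no successors, so Box (p or q) holds vacuously. ✓
g: successors {h}; p or q there: h:T. ✓
h: no successors, so Box (p or q) holds vacuously. ✓
— 4 worlds.

3 and 4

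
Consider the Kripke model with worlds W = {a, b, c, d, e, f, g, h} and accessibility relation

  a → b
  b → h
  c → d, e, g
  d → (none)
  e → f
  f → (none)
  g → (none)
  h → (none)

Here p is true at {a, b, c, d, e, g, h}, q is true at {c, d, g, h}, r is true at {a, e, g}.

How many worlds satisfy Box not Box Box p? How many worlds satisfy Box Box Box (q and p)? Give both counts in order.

4 and 8

For Box not Box Box p:
a: successors {b}; not Box Box p there: b:F. ✗
b: successors {h}; not Box Box p there: h:F. ✗
c: successors {d, e, g}; not Box Box p there: d:F, e:F, g:F. ✗
d: no successors, so Box not Box Box p holds vacuously. ✓
e: successors {f}; not Box Box p there: f:F. ✗
f: no successors, so Box not Box Box p holds vacuously. ✓
g: no successors, so Box not Box Box p holds vacuously. ✓
h: no successors, so Box not Box Box p holds vacuously. ✓
— 4 worlds.
For Box Box Box (q and p):
a: successors {b}; Box Box (q and p) there: b:T. ✓
b: successors {h}; Box Box (q and p) there: h:T. ✓
c: successors {d, e, g}; Box Box (q and p) there: d:T, e:T, g:T. ✓
d: no successors, so Box Box Box (q and p) holds vacuously. ✓
e: successors {f}; Box Box (q and p) there: f:T. ✓
f: no successors, so Box Box Box (q and p) holds vacuously. ✓
g: no successors, so Box Box Box (q and p) holds vacuously. ✓
h: no successors, so Box Box Box (q and p) holds vacuously. ✓
— 8 worlds.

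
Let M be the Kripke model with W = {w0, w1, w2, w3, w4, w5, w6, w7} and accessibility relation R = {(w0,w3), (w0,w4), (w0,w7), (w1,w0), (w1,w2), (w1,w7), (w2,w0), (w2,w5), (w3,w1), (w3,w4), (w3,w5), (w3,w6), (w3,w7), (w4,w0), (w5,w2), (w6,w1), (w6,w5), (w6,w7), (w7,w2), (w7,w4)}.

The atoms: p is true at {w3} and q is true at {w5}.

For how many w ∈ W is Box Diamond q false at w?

7

w0: successors {w3, w4, w7}; Diamond q there: w3:T, w4:F, w7:F. ✗
w1: successors {w0, w2, w7}; Diamond q there: w0:F, w2:T, w7:F. ✗
w2: successors {w0, w5}; Diamond q there: w0:F, w5:F. ✗
w3: successors {w1, w4, w5, w6, w7}; Diamond q there: w1:F, w4:F, w5:F, w6:T, w7:F. ✗
w4: successors {w0}; Diamond q there: w0:F. ✗
w5: successors {w2}; Diamond q there: w2:T. ✓
w6: successors {w1, w5, w7}; Diamond q there: w1:F, w5:F, w7:F. ✗
w7: successors {w2, w4}; Diamond q there: w2:T, w4:F. ✗
Satisfying worlds: {w5}.
So Box Diamond q fails at the other 7 worlds.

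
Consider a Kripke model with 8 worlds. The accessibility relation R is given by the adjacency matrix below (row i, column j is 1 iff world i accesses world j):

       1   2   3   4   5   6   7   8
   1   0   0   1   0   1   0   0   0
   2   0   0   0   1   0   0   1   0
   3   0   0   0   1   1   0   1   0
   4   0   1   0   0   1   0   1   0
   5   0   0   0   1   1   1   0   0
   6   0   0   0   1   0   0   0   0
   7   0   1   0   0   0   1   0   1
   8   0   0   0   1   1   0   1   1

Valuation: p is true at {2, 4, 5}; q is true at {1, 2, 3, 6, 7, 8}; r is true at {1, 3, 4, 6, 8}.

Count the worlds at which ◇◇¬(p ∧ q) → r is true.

1: ◇◇¬(p ∧ q) is T, r is T. ✓
2: ◇◇¬(p ∧ q) is T, r is F. ✗
3: ◇◇¬(p ∧ q) is T, r is T. ✓
4: ◇◇¬(p ∧ q) is T, r is T. ✓
5: ◇◇¬(p ∧ q) is T, r is F. ✗
6: ◇◇¬(p ∧ q) is T, r is T. ✓
7: ◇◇¬(p ∧ q) is T, r is F. ✗
8: ◇◇¬(p ∧ q) is T, r is T. ✓
Satisfying worlds: {1, 3, 4, 6, 8}.

5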